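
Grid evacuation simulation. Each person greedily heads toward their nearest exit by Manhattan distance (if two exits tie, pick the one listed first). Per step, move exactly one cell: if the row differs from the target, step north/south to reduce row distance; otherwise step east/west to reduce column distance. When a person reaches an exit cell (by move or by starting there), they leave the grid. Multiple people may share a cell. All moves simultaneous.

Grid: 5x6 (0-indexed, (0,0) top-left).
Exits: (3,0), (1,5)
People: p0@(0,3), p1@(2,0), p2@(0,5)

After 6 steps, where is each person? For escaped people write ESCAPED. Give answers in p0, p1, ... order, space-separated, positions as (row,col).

Step 1: p0:(0,3)->(1,3) | p1:(2,0)->(3,0)->EXIT | p2:(0,5)->(1,5)->EXIT
Step 2: p0:(1,3)->(1,4) | p1:escaped | p2:escaped
Step 3: p0:(1,4)->(1,5)->EXIT | p1:escaped | p2:escaped

ESCAPED ESCAPED ESCAPED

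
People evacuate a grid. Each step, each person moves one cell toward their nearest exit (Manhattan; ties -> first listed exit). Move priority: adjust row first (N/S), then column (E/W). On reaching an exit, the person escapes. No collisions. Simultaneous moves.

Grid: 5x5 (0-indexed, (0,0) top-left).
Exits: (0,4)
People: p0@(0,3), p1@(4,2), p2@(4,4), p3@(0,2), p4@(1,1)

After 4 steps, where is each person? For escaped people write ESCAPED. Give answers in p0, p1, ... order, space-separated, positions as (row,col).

Step 1: p0:(0,3)->(0,4)->EXIT | p1:(4,2)->(3,2) | p2:(4,4)->(3,4) | p3:(0,2)->(0,3) | p4:(1,1)->(0,1)
Step 2: p0:escaped | p1:(3,2)->(2,2) | p2:(3,4)->(2,4) | p3:(0,3)->(0,4)->EXIT | p4:(0,1)->(0,2)
Step 3: p0:escaped | p1:(2,2)->(1,2) | p2:(2,4)->(1,4) | p3:escaped | p4:(0,2)->(0,3)
Step 4: p0:escaped | p1:(1,2)->(0,2) | p2:(1,4)->(0,4)->EXIT | p3:escaped | p4:(0,3)->(0,4)->EXIT

ESCAPED (0,2) ESCAPED ESCAPED ESCAPED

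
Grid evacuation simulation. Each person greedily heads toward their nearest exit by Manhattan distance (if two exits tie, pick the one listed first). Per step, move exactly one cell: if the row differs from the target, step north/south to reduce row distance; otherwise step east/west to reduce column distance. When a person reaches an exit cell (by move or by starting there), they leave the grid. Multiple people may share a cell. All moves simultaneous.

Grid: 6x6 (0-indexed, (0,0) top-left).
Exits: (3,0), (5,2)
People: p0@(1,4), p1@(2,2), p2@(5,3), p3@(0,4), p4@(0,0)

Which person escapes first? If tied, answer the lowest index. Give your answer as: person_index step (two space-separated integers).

Step 1: p0:(1,4)->(2,4) | p1:(2,2)->(3,2) | p2:(5,3)->(5,2)->EXIT | p3:(0,4)->(1,4) | p4:(0,0)->(1,0)
Step 2: p0:(2,4)->(3,4) | p1:(3,2)->(3,1) | p2:escaped | p3:(1,4)->(2,4) | p4:(1,0)->(2,0)
Step 3: p0:(3,4)->(3,3) | p1:(3,1)->(3,0)->EXIT | p2:escaped | p3:(2,4)->(3,4) | p4:(2,0)->(3,0)->EXIT
Step 4: p0:(3,3)->(3,2) | p1:escaped | p2:escaped | p3:(3,4)->(3,3) | p4:escaped
Step 5: p0:(3,2)->(3,1) | p1:escaped | p2:escaped | p3:(3,3)->(3,2) | p4:escaped
Step 6: p0:(3,1)->(3,0)->EXIT | p1:escaped | p2:escaped | p3:(3,2)->(3,1) | p4:escaped
Step 7: p0:escaped | p1:escaped | p2:escaped | p3:(3,1)->(3,0)->EXIT | p4:escaped
Exit steps: [6, 3, 1, 7, 3]
First to escape: p2 at step 1

Answer: 2 1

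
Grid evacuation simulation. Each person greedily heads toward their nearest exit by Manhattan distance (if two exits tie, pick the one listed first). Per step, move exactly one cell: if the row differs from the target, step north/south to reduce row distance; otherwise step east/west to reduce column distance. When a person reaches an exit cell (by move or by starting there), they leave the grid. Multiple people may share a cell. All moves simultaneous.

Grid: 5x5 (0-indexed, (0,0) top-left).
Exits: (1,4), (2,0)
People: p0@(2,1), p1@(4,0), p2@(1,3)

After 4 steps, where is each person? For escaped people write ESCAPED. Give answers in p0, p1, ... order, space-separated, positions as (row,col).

Step 1: p0:(2,1)->(2,0)->EXIT | p1:(4,0)->(3,0) | p2:(1,3)->(1,4)->EXIT
Step 2: p0:escaped | p1:(3,0)->(2,0)->EXIT | p2:escaped

ESCAPED ESCAPED ESCAPED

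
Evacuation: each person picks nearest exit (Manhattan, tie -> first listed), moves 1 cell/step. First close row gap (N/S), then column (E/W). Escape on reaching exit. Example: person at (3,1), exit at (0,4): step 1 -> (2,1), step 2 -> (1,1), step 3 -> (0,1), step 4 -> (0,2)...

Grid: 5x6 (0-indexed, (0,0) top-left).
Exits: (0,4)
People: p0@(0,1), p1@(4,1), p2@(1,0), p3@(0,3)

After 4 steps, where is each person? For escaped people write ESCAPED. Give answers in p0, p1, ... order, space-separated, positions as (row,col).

Step 1: p0:(0,1)->(0,2) | p1:(4,1)->(3,1) | p2:(1,0)->(0,0) | p3:(0,3)->(0,4)->EXIT
Step 2: p0:(0,2)->(0,3) | p1:(3,1)->(2,1) | p2:(0,0)->(0,1) | p3:escaped
Step 3: p0:(0,3)->(0,4)->EXIT | p1:(2,1)->(1,1) | p2:(0,1)->(0,2) | p3:escaped
Step 4: p0:escaped | p1:(1,1)->(0,1) | p2:(0,2)->(0,3) | p3:escaped

ESCAPED (0,1) (0,3) ESCAPED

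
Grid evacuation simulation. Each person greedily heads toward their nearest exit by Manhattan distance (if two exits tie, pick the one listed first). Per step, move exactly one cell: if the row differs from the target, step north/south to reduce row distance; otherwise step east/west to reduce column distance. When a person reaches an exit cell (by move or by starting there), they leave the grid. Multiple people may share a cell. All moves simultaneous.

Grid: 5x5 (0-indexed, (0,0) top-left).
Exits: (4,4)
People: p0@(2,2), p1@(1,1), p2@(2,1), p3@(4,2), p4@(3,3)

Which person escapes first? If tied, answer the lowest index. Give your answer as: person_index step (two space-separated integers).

Step 1: p0:(2,2)->(3,2) | p1:(1,1)->(2,1) | p2:(2,1)->(3,1) | p3:(4,2)->(4,3) | p4:(3,3)->(4,3)
Step 2: p0:(3,2)->(4,2) | p1:(2,1)->(3,1) | p2:(3,1)->(4,1) | p3:(4,3)->(4,4)->EXIT | p4:(4,3)->(4,4)->EXIT
Step 3: p0:(4,2)->(4,3) | p1:(3,1)->(4,1) | p2:(4,1)->(4,2) | p3:escaped | p4:escaped
Step 4: p0:(4,3)->(4,4)->EXIT | p1:(4,1)->(4,2) | p2:(4,2)->(4,3) | p3:escaped | p4:escaped
Step 5: p0:escaped | p1:(4,2)->(4,3) | p2:(4,3)->(4,4)->EXIT | p3:escaped | p4:escaped
Step 6: p0:escaped | p1:(4,3)->(4,4)->EXIT | p2:escaped | p3:escaped | p4:escaped
Exit steps: [4, 6, 5, 2, 2]
First to escape: p3 at step 2

Answer: 3 2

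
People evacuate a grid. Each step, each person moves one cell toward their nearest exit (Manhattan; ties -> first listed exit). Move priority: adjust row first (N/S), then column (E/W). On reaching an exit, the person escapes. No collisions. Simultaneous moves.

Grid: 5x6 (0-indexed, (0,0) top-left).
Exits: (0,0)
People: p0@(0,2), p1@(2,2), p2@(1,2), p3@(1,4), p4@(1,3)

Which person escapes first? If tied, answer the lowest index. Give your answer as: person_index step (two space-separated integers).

Step 1: p0:(0,2)->(0,1) | p1:(2,2)->(1,2) | p2:(1,2)->(0,2) | p3:(1,4)->(0,4) | p4:(1,3)->(0,3)
Step 2: p0:(0,1)->(0,0)->EXIT | p1:(1,2)->(0,2) | p2:(0,2)->(0,1) | p3:(0,4)->(0,3) | p4:(0,3)->(0,2)
Step 3: p0:escaped | p1:(0,2)->(0,1) | p2:(0,1)->(0,0)->EXIT | p3:(0,3)->(0,2) | p4:(0,2)->(0,1)
Step 4: p0:escaped | p1:(0,1)->(0,0)->EXIT | p2:escaped | p3:(0,2)->(0,1) | p4:(0,1)->(0,0)->EXIT
Step 5: p0:escaped | p1:escaped | p2:escaped | p3:(0,1)->(0,0)->EXIT | p4:escaped
Exit steps: [2, 4, 3, 5, 4]
First to escape: p0 at step 2

Answer: 0 2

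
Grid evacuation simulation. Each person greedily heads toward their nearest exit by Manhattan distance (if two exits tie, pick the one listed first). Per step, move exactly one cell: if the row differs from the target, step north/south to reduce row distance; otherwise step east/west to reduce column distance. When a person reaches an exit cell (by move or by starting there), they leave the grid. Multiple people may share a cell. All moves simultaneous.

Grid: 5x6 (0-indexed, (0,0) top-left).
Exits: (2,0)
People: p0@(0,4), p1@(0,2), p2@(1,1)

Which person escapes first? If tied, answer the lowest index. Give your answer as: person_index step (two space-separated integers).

Step 1: p0:(0,4)->(1,4) | p1:(0,2)->(1,2) | p2:(1,1)->(2,1)
Step 2: p0:(1,4)->(2,4) | p1:(1,2)->(2,2) | p2:(2,1)->(2,0)->EXIT
Step 3: p0:(2,4)->(2,3) | p1:(2,2)->(2,1) | p2:escaped
Step 4: p0:(2,3)->(2,2) | p1:(2,1)->(2,0)->EXIT | p2:escaped
Step 5: p0:(2,2)->(2,1) | p1:escaped | p2:escaped
Step 6: p0:(2,1)->(2,0)->EXIT | p1:escaped | p2:escaped
Exit steps: [6, 4, 2]
First to escape: p2 at step 2

Answer: 2 2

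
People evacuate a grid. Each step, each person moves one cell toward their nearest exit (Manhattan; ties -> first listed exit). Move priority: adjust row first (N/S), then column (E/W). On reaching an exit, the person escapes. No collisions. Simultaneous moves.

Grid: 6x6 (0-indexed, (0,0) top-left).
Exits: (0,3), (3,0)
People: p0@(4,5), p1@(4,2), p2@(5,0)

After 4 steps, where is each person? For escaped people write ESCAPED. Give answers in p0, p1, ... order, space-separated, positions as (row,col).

Step 1: p0:(4,5)->(3,5) | p1:(4,2)->(3,2) | p2:(5,0)->(4,0)
Step 2: p0:(3,5)->(2,5) | p1:(3,2)->(3,1) | p2:(4,0)->(3,0)->EXIT
Step 3: p0:(2,5)->(1,5) | p1:(3,1)->(3,0)->EXIT | p2:escaped
Step 4: p0:(1,5)->(0,5) | p1:escaped | p2:escaped

(0,5) ESCAPED ESCAPED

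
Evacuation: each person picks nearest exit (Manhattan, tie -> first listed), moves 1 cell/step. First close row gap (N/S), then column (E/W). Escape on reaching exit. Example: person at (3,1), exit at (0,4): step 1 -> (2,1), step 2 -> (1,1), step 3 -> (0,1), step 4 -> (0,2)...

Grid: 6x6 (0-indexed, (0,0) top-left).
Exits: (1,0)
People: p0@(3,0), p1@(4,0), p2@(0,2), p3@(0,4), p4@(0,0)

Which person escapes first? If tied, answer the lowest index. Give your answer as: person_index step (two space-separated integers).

Answer: 4 1

Derivation:
Step 1: p0:(3,0)->(2,0) | p1:(4,0)->(3,0) | p2:(0,2)->(1,2) | p3:(0,4)->(1,4) | p4:(0,0)->(1,0)->EXIT
Step 2: p0:(2,0)->(1,0)->EXIT | p1:(3,0)->(2,0) | p2:(1,2)->(1,1) | p3:(1,4)->(1,3) | p4:escaped
Step 3: p0:escaped | p1:(2,0)->(1,0)->EXIT | p2:(1,1)->(1,0)->EXIT | p3:(1,3)->(1,2) | p4:escaped
Step 4: p0:escaped | p1:escaped | p2:escaped | p3:(1,2)->(1,1) | p4:escaped
Step 5: p0:escaped | p1:escaped | p2:escaped | p3:(1,1)->(1,0)->EXIT | p4:escaped
Exit steps: [2, 3, 3, 5, 1]
First to escape: p4 at step 1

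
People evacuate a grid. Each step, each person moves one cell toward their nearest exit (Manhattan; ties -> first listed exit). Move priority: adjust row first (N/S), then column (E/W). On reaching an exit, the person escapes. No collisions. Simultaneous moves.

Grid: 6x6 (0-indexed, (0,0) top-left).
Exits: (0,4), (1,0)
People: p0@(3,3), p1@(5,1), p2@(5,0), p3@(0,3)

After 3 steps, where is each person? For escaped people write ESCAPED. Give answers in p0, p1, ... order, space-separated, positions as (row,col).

Step 1: p0:(3,3)->(2,3) | p1:(5,1)->(4,1) | p2:(5,0)->(4,0) | p3:(0,3)->(0,4)->EXIT
Step 2: p0:(2,3)->(1,3) | p1:(4,1)->(3,1) | p2:(4,0)->(3,0) | p3:escaped
Step 3: p0:(1,3)->(0,3) | p1:(3,1)->(2,1) | p2:(3,0)->(2,0) | p3:escaped

(0,3) (2,1) (2,0) ESCAPED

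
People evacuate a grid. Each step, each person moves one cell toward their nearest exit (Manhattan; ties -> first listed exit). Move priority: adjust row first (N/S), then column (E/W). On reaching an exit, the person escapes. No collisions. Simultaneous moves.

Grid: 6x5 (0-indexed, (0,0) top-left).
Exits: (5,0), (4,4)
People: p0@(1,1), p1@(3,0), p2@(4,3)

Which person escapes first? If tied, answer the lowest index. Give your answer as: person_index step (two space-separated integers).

Answer: 2 1

Derivation:
Step 1: p0:(1,1)->(2,1) | p1:(3,0)->(4,0) | p2:(4,3)->(4,4)->EXIT
Step 2: p0:(2,1)->(3,1) | p1:(4,0)->(5,0)->EXIT | p2:escaped
Step 3: p0:(3,1)->(4,1) | p1:escaped | p2:escaped
Step 4: p0:(4,1)->(5,1) | p1:escaped | p2:escaped
Step 5: p0:(5,1)->(5,0)->EXIT | p1:escaped | p2:escaped
Exit steps: [5, 2, 1]
First to escape: p2 at step 1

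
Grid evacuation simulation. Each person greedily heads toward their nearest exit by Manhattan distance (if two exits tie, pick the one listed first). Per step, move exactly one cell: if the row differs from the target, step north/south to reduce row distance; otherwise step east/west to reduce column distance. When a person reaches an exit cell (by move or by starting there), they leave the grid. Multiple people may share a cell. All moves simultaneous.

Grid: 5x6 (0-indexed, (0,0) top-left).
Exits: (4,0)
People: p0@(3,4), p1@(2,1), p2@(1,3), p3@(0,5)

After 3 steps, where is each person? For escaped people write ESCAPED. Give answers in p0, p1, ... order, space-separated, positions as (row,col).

Step 1: p0:(3,4)->(4,4) | p1:(2,1)->(3,1) | p2:(1,3)->(2,3) | p3:(0,5)->(1,5)
Step 2: p0:(4,4)->(4,3) | p1:(3,1)->(4,1) | p2:(2,3)->(3,3) | p3:(1,5)->(2,5)
Step 3: p0:(4,3)->(4,2) | p1:(4,1)->(4,0)->EXIT | p2:(3,3)->(4,3) | p3:(2,5)->(3,5)

(4,2) ESCAPED (4,3) (3,5)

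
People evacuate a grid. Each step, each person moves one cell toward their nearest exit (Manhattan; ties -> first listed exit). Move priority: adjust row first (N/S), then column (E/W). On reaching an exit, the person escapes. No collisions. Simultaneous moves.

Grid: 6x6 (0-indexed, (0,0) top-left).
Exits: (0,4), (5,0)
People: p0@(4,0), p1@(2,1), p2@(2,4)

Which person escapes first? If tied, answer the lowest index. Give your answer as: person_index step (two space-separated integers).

Answer: 0 1

Derivation:
Step 1: p0:(4,0)->(5,0)->EXIT | p1:(2,1)->(3,1) | p2:(2,4)->(1,4)
Step 2: p0:escaped | p1:(3,1)->(4,1) | p2:(1,4)->(0,4)->EXIT
Step 3: p0:escaped | p1:(4,1)->(5,1) | p2:escaped
Step 4: p0:escaped | p1:(5,1)->(5,0)->EXIT | p2:escaped
Exit steps: [1, 4, 2]
First to escape: p0 at step 1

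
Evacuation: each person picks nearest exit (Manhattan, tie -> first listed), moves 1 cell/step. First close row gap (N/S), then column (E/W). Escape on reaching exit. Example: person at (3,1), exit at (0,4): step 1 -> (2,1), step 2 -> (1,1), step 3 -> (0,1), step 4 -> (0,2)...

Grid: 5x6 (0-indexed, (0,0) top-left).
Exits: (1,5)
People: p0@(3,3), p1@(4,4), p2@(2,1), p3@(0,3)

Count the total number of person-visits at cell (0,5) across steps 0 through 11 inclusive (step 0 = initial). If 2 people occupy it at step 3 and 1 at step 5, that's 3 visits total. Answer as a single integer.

Step 0: p0@(3,3) p1@(4,4) p2@(2,1) p3@(0,3) -> at (0,5): 0 [-], cum=0
Step 1: p0@(2,3) p1@(3,4) p2@(1,1) p3@(1,3) -> at (0,5): 0 [-], cum=0
Step 2: p0@(1,3) p1@(2,4) p2@(1,2) p3@(1,4) -> at (0,5): 0 [-], cum=0
Step 3: p0@(1,4) p1@(1,4) p2@(1,3) p3@ESC -> at (0,5): 0 [-], cum=0
Step 4: p0@ESC p1@ESC p2@(1,4) p3@ESC -> at (0,5): 0 [-], cum=0
Step 5: p0@ESC p1@ESC p2@ESC p3@ESC -> at (0,5): 0 [-], cum=0
Total visits = 0

Answer: 0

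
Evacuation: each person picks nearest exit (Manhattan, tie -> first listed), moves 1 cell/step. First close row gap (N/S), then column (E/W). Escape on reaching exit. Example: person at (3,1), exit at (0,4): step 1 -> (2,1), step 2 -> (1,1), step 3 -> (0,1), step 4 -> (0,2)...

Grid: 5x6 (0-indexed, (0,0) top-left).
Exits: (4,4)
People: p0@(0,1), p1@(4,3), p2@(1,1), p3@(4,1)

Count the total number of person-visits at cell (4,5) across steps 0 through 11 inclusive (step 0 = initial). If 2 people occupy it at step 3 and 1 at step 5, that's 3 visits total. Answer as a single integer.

Step 0: p0@(0,1) p1@(4,3) p2@(1,1) p3@(4,1) -> at (4,5): 0 [-], cum=0
Step 1: p0@(1,1) p1@ESC p2@(2,1) p3@(4,2) -> at (4,5): 0 [-], cum=0
Step 2: p0@(2,1) p1@ESC p2@(3,1) p3@(4,3) -> at (4,5): 0 [-], cum=0
Step 3: p0@(3,1) p1@ESC p2@(4,1) p3@ESC -> at (4,5): 0 [-], cum=0
Step 4: p0@(4,1) p1@ESC p2@(4,2) p3@ESC -> at (4,5): 0 [-], cum=0
Step 5: p0@(4,2) p1@ESC p2@(4,3) p3@ESC -> at (4,5): 0 [-], cum=0
Step 6: p0@(4,3) p1@ESC p2@ESC p3@ESC -> at (4,5): 0 [-], cum=0
Step 7: p0@ESC p1@ESC p2@ESC p3@ESC -> at (4,5): 0 [-], cum=0
Total visits = 0

Answer: 0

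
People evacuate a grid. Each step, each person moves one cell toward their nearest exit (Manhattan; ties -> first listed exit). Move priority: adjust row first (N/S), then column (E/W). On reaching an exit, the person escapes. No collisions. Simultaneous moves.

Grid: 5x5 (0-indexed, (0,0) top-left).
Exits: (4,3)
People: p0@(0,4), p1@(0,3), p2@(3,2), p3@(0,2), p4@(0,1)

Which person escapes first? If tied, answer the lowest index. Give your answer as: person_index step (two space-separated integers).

Answer: 2 2

Derivation:
Step 1: p0:(0,4)->(1,4) | p1:(0,3)->(1,3) | p2:(3,2)->(4,2) | p3:(0,2)->(1,2) | p4:(0,1)->(1,1)
Step 2: p0:(1,4)->(2,4) | p1:(1,3)->(2,3) | p2:(4,2)->(4,3)->EXIT | p3:(1,2)->(2,2) | p4:(1,1)->(2,1)
Step 3: p0:(2,4)->(3,4) | p1:(2,3)->(3,3) | p2:escaped | p3:(2,2)->(3,2) | p4:(2,1)->(3,1)
Step 4: p0:(3,4)->(4,4) | p1:(3,3)->(4,3)->EXIT | p2:escaped | p3:(3,2)->(4,2) | p4:(3,1)->(4,1)
Step 5: p0:(4,4)->(4,3)->EXIT | p1:escaped | p2:escaped | p3:(4,2)->(4,3)->EXIT | p4:(4,1)->(4,2)
Step 6: p0:escaped | p1:escaped | p2:escaped | p3:escaped | p4:(4,2)->(4,3)->EXIT
Exit steps: [5, 4, 2, 5, 6]
First to escape: p2 at step 2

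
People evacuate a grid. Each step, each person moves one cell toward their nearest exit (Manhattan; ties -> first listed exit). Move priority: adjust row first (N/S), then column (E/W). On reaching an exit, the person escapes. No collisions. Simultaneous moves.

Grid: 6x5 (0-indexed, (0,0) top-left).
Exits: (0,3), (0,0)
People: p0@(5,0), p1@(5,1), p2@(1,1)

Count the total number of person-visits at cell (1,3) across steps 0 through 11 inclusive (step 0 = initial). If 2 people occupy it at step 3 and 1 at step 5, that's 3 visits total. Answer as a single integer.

Answer: 0

Derivation:
Step 0: p0@(5,0) p1@(5,1) p2@(1,1) -> at (1,3): 0 [-], cum=0
Step 1: p0@(4,0) p1@(4,1) p2@(0,1) -> at (1,3): 0 [-], cum=0
Step 2: p0@(3,0) p1@(3,1) p2@ESC -> at (1,3): 0 [-], cum=0
Step 3: p0@(2,0) p1@(2,1) p2@ESC -> at (1,3): 0 [-], cum=0
Step 4: p0@(1,0) p1@(1,1) p2@ESC -> at (1,3): 0 [-], cum=0
Step 5: p0@ESC p1@(0,1) p2@ESC -> at (1,3): 0 [-], cum=0
Step 6: p0@ESC p1@ESC p2@ESC -> at (1,3): 0 [-], cum=0
Total visits = 0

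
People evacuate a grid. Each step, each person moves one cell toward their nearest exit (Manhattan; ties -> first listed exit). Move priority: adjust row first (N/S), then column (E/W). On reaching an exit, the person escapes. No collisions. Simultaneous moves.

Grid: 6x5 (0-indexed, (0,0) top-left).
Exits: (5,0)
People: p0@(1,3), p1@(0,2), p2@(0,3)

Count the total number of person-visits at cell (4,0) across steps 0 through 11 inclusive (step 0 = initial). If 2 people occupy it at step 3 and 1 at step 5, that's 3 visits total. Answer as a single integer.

Step 0: p0@(1,3) p1@(0,2) p2@(0,3) -> at (4,0): 0 [-], cum=0
Step 1: p0@(2,3) p1@(1,2) p2@(1,3) -> at (4,0): 0 [-], cum=0
Step 2: p0@(3,3) p1@(2,2) p2@(2,3) -> at (4,0): 0 [-], cum=0
Step 3: p0@(4,3) p1@(3,2) p2@(3,3) -> at (4,0): 0 [-], cum=0
Step 4: p0@(5,3) p1@(4,2) p2@(4,3) -> at (4,0): 0 [-], cum=0
Step 5: p0@(5,2) p1@(5,2) p2@(5,3) -> at (4,0): 0 [-], cum=0
Step 6: p0@(5,1) p1@(5,1) p2@(5,2) -> at (4,0): 0 [-], cum=0
Step 7: p0@ESC p1@ESC p2@(5,1) -> at (4,0): 0 [-], cum=0
Step 8: p0@ESC p1@ESC p2@ESC -> at (4,0): 0 [-], cum=0
Total visits = 0

Answer: 0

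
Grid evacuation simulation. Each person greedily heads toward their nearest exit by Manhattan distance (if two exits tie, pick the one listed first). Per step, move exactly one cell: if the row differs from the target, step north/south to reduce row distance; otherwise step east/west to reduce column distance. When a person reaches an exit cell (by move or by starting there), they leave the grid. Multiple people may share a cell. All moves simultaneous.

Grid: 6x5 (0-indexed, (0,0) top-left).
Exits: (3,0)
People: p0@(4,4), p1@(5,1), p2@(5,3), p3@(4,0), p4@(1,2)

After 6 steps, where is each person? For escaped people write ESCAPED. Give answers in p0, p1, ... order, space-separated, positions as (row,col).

Step 1: p0:(4,4)->(3,4) | p1:(5,1)->(4,1) | p2:(5,3)->(4,3) | p3:(4,0)->(3,0)->EXIT | p4:(1,2)->(2,2)
Step 2: p0:(3,4)->(3,3) | p1:(4,1)->(3,1) | p2:(4,3)->(3,3) | p3:escaped | p4:(2,2)->(3,2)
Step 3: p0:(3,3)->(3,2) | p1:(3,1)->(3,0)->EXIT | p2:(3,3)->(3,2) | p3:escaped | p4:(3,2)->(3,1)
Step 4: p0:(3,2)->(3,1) | p1:escaped | p2:(3,2)->(3,1) | p3:escaped | p4:(3,1)->(3,0)->EXIT
Step 5: p0:(3,1)->(3,0)->EXIT | p1:escaped | p2:(3,1)->(3,0)->EXIT | p3:escaped | p4:escaped

ESCAPED ESCAPED ESCAPED ESCAPED ESCAPED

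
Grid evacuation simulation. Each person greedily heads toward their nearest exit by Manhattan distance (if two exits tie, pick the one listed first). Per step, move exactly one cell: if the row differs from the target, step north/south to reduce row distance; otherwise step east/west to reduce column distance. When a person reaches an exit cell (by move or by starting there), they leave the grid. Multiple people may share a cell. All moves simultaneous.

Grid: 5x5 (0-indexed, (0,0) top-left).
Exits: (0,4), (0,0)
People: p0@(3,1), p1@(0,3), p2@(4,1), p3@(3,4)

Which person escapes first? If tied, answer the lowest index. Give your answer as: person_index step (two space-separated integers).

Answer: 1 1

Derivation:
Step 1: p0:(3,1)->(2,1) | p1:(0,3)->(0,4)->EXIT | p2:(4,1)->(3,1) | p3:(3,4)->(2,4)
Step 2: p0:(2,1)->(1,1) | p1:escaped | p2:(3,1)->(2,1) | p3:(2,4)->(1,4)
Step 3: p0:(1,1)->(0,1) | p1:escaped | p2:(2,1)->(1,1) | p3:(1,4)->(0,4)->EXIT
Step 4: p0:(0,1)->(0,0)->EXIT | p1:escaped | p2:(1,1)->(0,1) | p3:escaped
Step 5: p0:escaped | p1:escaped | p2:(0,1)->(0,0)->EXIT | p3:escaped
Exit steps: [4, 1, 5, 3]
First to escape: p1 at step 1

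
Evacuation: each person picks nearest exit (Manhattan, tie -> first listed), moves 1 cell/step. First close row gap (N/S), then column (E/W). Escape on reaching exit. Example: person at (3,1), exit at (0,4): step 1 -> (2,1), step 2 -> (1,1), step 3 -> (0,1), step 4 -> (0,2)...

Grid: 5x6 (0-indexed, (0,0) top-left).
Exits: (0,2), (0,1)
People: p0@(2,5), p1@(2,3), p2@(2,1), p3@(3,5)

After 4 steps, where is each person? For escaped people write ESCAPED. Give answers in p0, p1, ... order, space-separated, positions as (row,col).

Step 1: p0:(2,5)->(1,5) | p1:(2,3)->(1,3) | p2:(2,1)->(1,1) | p3:(3,5)->(2,5)
Step 2: p0:(1,5)->(0,5) | p1:(1,3)->(0,3) | p2:(1,1)->(0,1)->EXIT | p3:(2,5)->(1,5)
Step 3: p0:(0,5)->(0,4) | p1:(0,3)->(0,2)->EXIT | p2:escaped | p3:(1,5)->(0,5)
Step 4: p0:(0,4)->(0,3) | p1:escaped | p2:escaped | p3:(0,5)->(0,4)

(0,3) ESCAPED ESCAPED (0,4)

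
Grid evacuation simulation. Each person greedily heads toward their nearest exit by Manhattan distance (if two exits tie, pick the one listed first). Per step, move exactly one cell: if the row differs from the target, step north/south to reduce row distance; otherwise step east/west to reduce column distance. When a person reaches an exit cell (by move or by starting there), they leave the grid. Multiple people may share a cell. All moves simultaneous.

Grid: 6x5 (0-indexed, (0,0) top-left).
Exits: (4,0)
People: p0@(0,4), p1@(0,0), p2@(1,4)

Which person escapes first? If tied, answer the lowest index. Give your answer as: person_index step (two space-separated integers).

Step 1: p0:(0,4)->(1,4) | p1:(0,0)->(1,0) | p2:(1,4)->(2,4)
Step 2: p0:(1,4)->(2,4) | p1:(1,0)->(2,0) | p2:(2,4)->(3,4)
Step 3: p0:(2,4)->(3,4) | p1:(2,0)->(3,0) | p2:(3,4)->(4,4)
Step 4: p0:(3,4)->(4,4) | p1:(3,0)->(4,0)->EXIT | p2:(4,4)->(4,3)
Step 5: p0:(4,4)->(4,3) | p1:escaped | p2:(4,3)->(4,2)
Step 6: p0:(4,3)->(4,2) | p1:escaped | p2:(4,2)->(4,1)
Step 7: p0:(4,2)->(4,1) | p1:escaped | p2:(4,1)->(4,0)->EXIT
Step 8: p0:(4,1)->(4,0)->EXIT | p1:escaped | p2:escaped
Exit steps: [8, 4, 7]
First to escape: p1 at step 4

Answer: 1 4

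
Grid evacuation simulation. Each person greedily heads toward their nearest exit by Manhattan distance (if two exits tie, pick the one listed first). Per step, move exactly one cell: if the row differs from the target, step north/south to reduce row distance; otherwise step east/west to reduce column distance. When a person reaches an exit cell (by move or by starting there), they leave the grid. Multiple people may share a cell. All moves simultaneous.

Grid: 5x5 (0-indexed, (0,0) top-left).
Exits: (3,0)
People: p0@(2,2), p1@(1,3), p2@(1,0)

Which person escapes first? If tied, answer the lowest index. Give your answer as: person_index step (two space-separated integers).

Answer: 2 2

Derivation:
Step 1: p0:(2,2)->(3,2) | p1:(1,3)->(2,3) | p2:(1,0)->(2,0)
Step 2: p0:(3,2)->(3,1) | p1:(2,3)->(3,3) | p2:(2,0)->(3,0)->EXIT
Step 3: p0:(3,1)->(3,0)->EXIT | p1:(3,3)->(3,2) | p2:escaped
Step 4: p0:escaped | p1:(3,2)->(3,1) | p2:escaped
Step 5: p0:escaped | p1:(3,1)->(3,0)->EXIT | p2:escaped
Exit steps: [3, 5, 2]
First to escape: p2 at step 2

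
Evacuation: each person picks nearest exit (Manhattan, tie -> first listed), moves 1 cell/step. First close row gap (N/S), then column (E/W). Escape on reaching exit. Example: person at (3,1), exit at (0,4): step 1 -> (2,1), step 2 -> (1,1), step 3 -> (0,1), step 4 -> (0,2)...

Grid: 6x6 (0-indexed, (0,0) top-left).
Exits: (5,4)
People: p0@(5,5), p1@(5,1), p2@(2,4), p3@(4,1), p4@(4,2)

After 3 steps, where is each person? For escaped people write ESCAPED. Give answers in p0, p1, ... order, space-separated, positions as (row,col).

Step 1: p0:(5,5)->(5,4)->EXIT | p1:(5,1)->(5,2) | p2:(2,4)->(3,4) | p3:(4,1)->(5,1) | p4:(4,2)->(5,2)
Step 2: p0:escaped | p1:(5,2)->(5,3) | p2:(3,4)->(4,4) | p3:(5,1)->(5,2) | p4:(5,2)->(5,3)
Step 3: p0:escaped | p1:(5,3)->(5,4)->EXIT | p2:(4,4)->(5,4)->EXIT | p3:(5,2)->(5,3) | p4:(5,3)->(5,4)->EXIT

ESCAPED ESCAPED ESCAPED (5,3) ESCAPED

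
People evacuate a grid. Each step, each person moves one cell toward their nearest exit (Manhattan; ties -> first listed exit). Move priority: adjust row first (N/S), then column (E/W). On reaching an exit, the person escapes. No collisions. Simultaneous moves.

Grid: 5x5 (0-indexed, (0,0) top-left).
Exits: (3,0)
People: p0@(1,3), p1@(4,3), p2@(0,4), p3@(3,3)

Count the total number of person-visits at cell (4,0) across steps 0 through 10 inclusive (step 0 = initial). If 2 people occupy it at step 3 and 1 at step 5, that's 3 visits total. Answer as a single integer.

Answer: 0

Derivation:
Step 0: p0@(1,3) p1@(4,3) p2@(0,4) p3@(3,3) -> at (4,0): 0 [-], cum=0
Step 1: p0@(2,3) p1@(3,3) p2@(1,4) p3@(3,2) -> at (4,0): 0 [-], cum=0
Step 2: p0@(3,3) p1@(3,2) p2@(2,4) p3@(3,1) -> at (4,0): 0 [-], cum=0
Step 3: p0@(3,2) p1@(3,1) p2@(3,4) p3@ESC -> at (4,0): 0 [-], cum=0
Step 4: p0@(3,1) p1@ESC p2@(3,3) p3@ESC -> at (4,0): 0 [-], cum=0
Step 5: p0@ESC p1@ESC p2@(3,2) p3@ESC -> at (4,0): 0 [-], cum=0
Step 6: p0@ESC p1@ESC p2@(3,1) p3@ESC -> at (4,0): 0 [-], cum=0
Step 7: p0@ESC p1@ESC p2@ESC p3@ESC -> at (4,0): 0 [-], cum=0
Total visits = 0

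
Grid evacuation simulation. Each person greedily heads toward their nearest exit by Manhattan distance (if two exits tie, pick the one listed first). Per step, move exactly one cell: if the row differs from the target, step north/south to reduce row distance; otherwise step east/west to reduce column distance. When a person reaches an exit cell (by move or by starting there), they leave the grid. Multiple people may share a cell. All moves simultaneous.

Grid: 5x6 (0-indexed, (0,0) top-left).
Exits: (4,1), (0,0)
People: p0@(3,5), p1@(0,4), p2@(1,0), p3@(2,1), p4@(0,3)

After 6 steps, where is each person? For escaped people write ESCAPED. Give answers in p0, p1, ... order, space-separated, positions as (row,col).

Step 1: p0:(3,5)->(4,5) | p1:(0,4)->(0,3) | p2:(1,0)->(0,0)->EXIT | p3:(2,1)->(3,1) | p4:(0,3)->(0,2)
Step 2: p0:(4,5)->(4,4) | p1:(0,3)->(0,2) | p2:escaped | p3:(3,1)->(4,1)->EXIT | p4:(0,2)->(0,1)
Step 3: p0:(4,4)->(4,3) | p1:(0,2)->(0,1) | p2:escaped | p3:escaped | p4:(0,1)->(0,0)->EXIT
Step 4: p0:(4,3)->(4,2) | p1:(0,1)->(0,0)->EXIT | p2:escaped | p3:escaped | p4:escaped
Step 5: p0:(4,2)->(4,1)->EXIT | p1:escaped | p2:escaped | p3:escaped | p4:escaped

ESCAPED ESCAPED ESCAPED ESCAPED ESCAPED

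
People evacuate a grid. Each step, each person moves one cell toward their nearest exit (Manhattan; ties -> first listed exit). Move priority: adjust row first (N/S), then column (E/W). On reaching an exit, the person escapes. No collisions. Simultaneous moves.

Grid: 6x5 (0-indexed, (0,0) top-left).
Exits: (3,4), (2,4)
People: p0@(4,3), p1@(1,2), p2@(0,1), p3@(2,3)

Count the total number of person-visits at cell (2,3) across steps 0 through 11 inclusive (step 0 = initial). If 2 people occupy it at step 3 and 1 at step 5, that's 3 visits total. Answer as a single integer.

Step 0: p0@(4,3) p1@(1,2) p2@(0,1) p3@(2,3) -> at (2,3): 1 [p3], cum=1
Step 1: p0@(3,3) p1@(2,2) p2@(1,1) p3@ESC -> at (2,3): 0 [-], cum=1
Step 2: p0@ESC p1@(2,3) p2@(2,1) p3@ESC -> at (2,3): 1 [p1], cum=2
Step 3: p0@ESC p1@ESC p2@(2,2) p3@ESC -> at (2,3): 0 [-], cum=2
Step 4: p0@ESC p1@ESC p2@(2,3) p3@ESC -> at (2,3): 1 [p2], cum=3
Step 5: p0@ESC p1@ESC p2@ESC p3@ESC -> at (2,3): 0 [-], cum=3
Total visits = 3

Answer: 3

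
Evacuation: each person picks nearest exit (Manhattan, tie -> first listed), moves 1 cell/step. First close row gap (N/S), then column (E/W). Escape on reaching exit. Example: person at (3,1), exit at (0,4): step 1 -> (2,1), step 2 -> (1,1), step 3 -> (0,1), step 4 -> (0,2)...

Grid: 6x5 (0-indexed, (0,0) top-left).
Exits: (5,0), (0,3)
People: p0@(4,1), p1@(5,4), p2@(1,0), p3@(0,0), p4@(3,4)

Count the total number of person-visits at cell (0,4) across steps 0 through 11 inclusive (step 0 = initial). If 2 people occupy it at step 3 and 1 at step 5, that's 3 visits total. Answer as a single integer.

Step 0: p0@(4,1) p1@(5,4) p2@(1,0) p3@(0,0) p4@(3,4) -> at (0,4): 0 [-], cum=0
Step 1: p0@(5,1) p1@(5,3) p2@(2,0) p3@(0,1) p4@(2,4) -> at (0,4): 0 [-], cum=0
Step 2: p0@ESC p1@(5,2) p2@(3,0) p3@(0,2) p4@(1,4) -> at (0,4): 0 [-], cum=0
Step 3: p0@ESC p1@(5,1) p2@(4,0) p3@ESC p4@(0,4) -> at (0,4): 1 [p4], cum=1
Step 4: p0@ESC p1@ESC p2@ESC p3@ESC p4@ESC -> at (0,4): 0 [-], cum=1
Total visits = 1

Answer: 1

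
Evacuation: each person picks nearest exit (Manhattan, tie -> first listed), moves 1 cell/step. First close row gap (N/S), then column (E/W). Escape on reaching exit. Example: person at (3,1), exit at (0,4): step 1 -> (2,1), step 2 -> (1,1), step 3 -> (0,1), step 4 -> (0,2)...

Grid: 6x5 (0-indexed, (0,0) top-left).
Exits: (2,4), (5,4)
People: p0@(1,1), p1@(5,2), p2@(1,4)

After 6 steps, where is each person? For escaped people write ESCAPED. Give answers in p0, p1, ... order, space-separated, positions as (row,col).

Step 1: p0:(1,1)->(2,1) | p1:(5,2)->(5,3) | p2:(1,4)->(2,4)->EXIT
Step 2: p0:(2,1)->(2,2) | p1:(5,3)->(5,4)->EXIT | p2:escaped
Step 3: p0:(2,2)->(2,3) | p1:escaped | p2:escaped
Step 4: p0:(2,3)->(2,4)->EXIT | p1:escaped | p2:escaped

ESCAPED ESCAPED ESCAPED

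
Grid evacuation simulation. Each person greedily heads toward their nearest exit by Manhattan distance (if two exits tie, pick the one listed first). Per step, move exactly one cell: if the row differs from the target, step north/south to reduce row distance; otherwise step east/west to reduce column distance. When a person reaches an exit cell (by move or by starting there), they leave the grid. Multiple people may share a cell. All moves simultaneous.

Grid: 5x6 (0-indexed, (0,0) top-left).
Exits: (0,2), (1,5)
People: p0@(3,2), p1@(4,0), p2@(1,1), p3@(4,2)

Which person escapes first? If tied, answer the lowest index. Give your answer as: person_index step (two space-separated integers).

Step 1: p0:(3,2)->(2,2) | p1:(4,0)->(3,0) | p2:(1,1)->(0,1) | p3:(4,2)->(3,2)
Step 2: p0:(2,2)->(1,2) | p1:(3,0)->(2,0) | p2:(0,1)->(0,2)->EXIT | p3:(3,2)->(2,2)
Step 3: p0:(1,2)->(0,2)->EXIT | p1:(2,0)->(1,0) | p2:escaped | p3:(2,2)->(1,2)
Step 4: p0:escaped | p1:(1,0)->(0,0) | p2:escaped | p3:(1,2)->(0,2)->EXIT
Step 5: p0:escaped | p1:(0,0)->(0,1) | p2:escaped | p3:escaped
Step 6: p0:escaped | p1:(0,1)->(0,2)->EXIT | p2:escaped | p3:escaped
Exit steps: [3, 6, 2, 4]
First to escape: p2 at step 2

Answer: 2 2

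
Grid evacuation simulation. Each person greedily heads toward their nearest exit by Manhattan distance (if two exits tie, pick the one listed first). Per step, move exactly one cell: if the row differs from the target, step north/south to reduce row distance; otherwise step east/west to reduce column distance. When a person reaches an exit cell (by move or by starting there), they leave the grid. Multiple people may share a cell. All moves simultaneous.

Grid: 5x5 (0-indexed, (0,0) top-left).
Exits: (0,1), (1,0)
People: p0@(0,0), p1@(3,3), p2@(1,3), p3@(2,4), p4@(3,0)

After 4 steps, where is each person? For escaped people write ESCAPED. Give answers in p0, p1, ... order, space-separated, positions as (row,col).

Step 1: p0:(0,0)->(0,1)->EXIT | p1:(3,3)->(2,3) | p2:(1,3)->(0,3) | p3:(2,4)->(1,4) | p4:(3,0)->(2,0)
Step 2: p0:escaped | p1:(2,3)->(1,3) | p2:(0,3)->(0,2) | p3:(1,4)->(0,4) | p4:(2,0)->(1,0)->EXIT
Step 3: p0:escaped | p1:(1,3)->(0,3) | p2:(0,2)->(0,1)->EXIT | p3:(0,4)->(0,3) | p4:escaped
Step 4: p0:escaped | p1:(0,3)->(0,2) | p2:escaped | p3:(0,3)->(0,2) | p4:escaped

ESCAPED (0,2) ESCAPED (0,2) ESCAPED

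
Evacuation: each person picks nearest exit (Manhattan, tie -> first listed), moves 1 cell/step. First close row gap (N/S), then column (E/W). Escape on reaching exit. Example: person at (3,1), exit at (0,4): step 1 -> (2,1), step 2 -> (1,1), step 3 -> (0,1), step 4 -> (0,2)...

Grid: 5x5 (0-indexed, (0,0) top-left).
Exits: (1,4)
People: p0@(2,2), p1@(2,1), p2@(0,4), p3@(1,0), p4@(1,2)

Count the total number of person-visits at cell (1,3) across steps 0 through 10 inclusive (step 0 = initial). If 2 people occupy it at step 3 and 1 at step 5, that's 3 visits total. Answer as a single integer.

Answer: 4

Derivation:
Step 0: p0@(2,2) p1@(2,1) p2@(0,4) p3@(1,0) p4@(1,2) -> at (1,3): 0 [-], cum=0
Step 1: p0@(1,2) p1@(1,1) p2@ESC p3@(1,1) p4@(1,3) -> at (1,3): 1 [p4], cum=1
Step 2: p0@(1,3) p1@(1,2) p2@ESC p3@(1,2) p4@ESC -> at (1,3): 1 [p0], cum=2
Step 3: p0@ESC p1@(1,3) p2@ESC p3@(1,3) p4@ESC -> at (1,3): 2 [p1,p3], cum=4
Step 4: p0@ESC p1@ESC p2@ESC p3@ESC p4@ESC -> at (1,3): 0 [-], cum=4
Total visits = 4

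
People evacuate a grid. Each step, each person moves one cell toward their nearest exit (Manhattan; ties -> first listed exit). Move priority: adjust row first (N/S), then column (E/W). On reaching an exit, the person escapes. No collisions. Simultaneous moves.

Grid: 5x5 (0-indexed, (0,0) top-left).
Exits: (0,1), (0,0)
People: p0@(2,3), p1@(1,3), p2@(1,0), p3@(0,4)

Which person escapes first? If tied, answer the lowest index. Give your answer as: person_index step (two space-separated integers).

Answer: 2 1

Derivation:
Step 1: p0:(2,3)->(1,3) | p1:(1,3)->(0,3) | p2:(1,0)->(0,0)->EXIT | p3:(0,4)->(0,3)
Step 2: p0:(1,3)->(0,3) | p1:(0,3)->(0,2) | p2:escaped | p3:(0,3)->(0,2)
Step 3: p0:(0,3)->(0,2) | p1:(0,2)->(0,1)->EXIT | p2:escaped | p3:(0,2)->(0,1)->EXIT
Step 4: p0:(0,2)->(0,1)->EXIT | p1:escaped | p2:escaped | p3:escaped
Exit steps: [4, 3, 1, 3]
First to escape: p2 at step 1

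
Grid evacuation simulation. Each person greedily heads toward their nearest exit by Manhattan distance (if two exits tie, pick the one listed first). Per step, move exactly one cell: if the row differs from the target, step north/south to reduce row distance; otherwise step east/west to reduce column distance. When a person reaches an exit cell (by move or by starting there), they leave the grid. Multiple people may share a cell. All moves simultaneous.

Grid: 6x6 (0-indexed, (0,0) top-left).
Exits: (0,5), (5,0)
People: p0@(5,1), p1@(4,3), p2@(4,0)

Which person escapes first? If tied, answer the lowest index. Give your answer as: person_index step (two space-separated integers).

Step 1: p0:(5,1)->(5,0)->EXIT | p1:(4,3)->(5,3) | p2:(4,0)->(5,0)->EXIT
Step 2: p0:escaped | p1:(5,3)->(5,2) | p2:escaped
Step 3: p0:escaped | p1:(5,2)->(5,1) | p2:escaped
Step 4: p0:escaped | p1:(5,1)->(5,0)->EXIT | p2:escaped
Exit steps: [1, 4, 1]
First to escape: p0 at step 1

Answer: 0 1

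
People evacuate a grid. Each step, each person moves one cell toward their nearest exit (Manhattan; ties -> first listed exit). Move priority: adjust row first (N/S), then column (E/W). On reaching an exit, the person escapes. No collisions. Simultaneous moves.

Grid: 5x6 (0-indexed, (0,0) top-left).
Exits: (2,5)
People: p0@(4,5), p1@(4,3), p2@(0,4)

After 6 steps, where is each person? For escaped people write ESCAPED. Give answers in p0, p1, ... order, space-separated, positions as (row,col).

Step 1: p0:(4,5)->(3,5) | p1:(4,3)->(3,3) | p2:(0,4)->(1,4)
Step 2: p0:(3,5)->(2,5)->EXIT | p1:(3,3)->(2,3) | p2:(1,4)->(2,4)
Step 3: p0:escaped | p1:(2,3)->(2,4) | p2:(2,4)->(2,5)->EXIT
Step 4: p0:escaped | p1:(2,4)->(2,5)->EXIT | p2:escaped

ESCAPED ESCAPED ESCAPED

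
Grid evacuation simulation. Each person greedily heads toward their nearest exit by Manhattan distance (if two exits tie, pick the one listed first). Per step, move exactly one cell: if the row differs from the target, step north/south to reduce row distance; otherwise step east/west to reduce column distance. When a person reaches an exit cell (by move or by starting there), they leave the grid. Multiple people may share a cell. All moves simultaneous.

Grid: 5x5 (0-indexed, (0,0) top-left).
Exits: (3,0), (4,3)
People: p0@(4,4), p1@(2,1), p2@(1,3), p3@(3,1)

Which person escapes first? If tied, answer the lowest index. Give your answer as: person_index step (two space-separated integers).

Step 1: p0:(4,4)->(4,3)->EXIT | p1:(2,1)->(3,1) | p2:(1,3)->(2,3) | p3:(3,1)->(3,0)->EXIT
Step 2: p0:escaped | p1:(3,1)->(3,0)->EXIT | p2:(2,3)->(3,3) | p3:escaped
Step 3: p0:escaped | p1:escaped | p2:(3,3)->(4,3)->EXIT | p3:escaped
Exit steps: [1, 2, 3, 1]
First to escape: p0 at step 1

Answer: 0 1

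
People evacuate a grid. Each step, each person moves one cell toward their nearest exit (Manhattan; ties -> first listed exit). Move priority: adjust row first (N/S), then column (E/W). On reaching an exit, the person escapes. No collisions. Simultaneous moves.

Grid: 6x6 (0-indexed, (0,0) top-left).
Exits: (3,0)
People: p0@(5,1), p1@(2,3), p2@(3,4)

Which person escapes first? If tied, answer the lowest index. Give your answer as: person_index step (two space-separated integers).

Answer: 0 3

Derivation:
Step 1: p0:(5,1)->(4,1) | p1:(2,3)->(3,3) | p2:(3,4)->(3,3)
Step 2: p0:(4,1)->(3,1) | p1:(3,3)->(3,2) | p2:(3,3)->(3,2)
Step 3: p0:(3,1)->(3,0)->EXIT | p1:(3,2)->(3,1) | p2:(3,2)->(3,1)
Step 4: p0:escaped | p1:(3,1)->(3,0)->EXIT | p2:(3,1)->(3,0)->EXIT
Exit steps: [3, 4, 4]
First to escape: p0 at step 3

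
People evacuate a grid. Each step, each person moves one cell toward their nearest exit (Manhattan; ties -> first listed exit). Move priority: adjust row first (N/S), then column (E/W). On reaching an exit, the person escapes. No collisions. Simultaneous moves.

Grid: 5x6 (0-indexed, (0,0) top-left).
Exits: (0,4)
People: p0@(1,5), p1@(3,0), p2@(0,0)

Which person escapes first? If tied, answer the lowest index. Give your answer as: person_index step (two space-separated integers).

Step 1: p0:(1,5)->(0,5) | p1:(3,0)->(2,0) | p2:(0,0)->(0,1)
Step 2: p0:(0,5)->(0,4)->EXIT | p1:(2,0)->(1,0) | p2:(0,1)->(0,2)
Step 3: p0:escaped | p1:(1,0)->(0,0) | p2:(0,2)->(0,3)
Step 4: p0:escaped | p1:(0,0)->(0,1) | p2:(0,3)->(0,4)->EXIT
Step 5: p0:escaped | p1:(0,1)->(0,2) | p2:escaped
Step 6: p0:escaped | p1:(0,2)->(0,3) | p2:escaped
Step 7: p0:escaped | p1:(0,3)->(0,4)->EXIT | p2:escaped
Exit steps: [2, 7, 4]
First to escape: p0 at step 2

Answer: 0 2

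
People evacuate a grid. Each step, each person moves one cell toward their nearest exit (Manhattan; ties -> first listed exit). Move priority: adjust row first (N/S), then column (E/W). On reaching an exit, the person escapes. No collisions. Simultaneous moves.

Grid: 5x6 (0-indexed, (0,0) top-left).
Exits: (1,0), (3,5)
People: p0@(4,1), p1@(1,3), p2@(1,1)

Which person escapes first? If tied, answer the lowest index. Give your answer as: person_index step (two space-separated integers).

Answer: 2 1

Derivation:
Step 1: p0:(4,1)->(3,1) | p1:(1,3)->(1,2) | p2:(1,1)->(1,0)->EXIT
Step 2: p0:(3,1)->(2,1) | p1:(1,2)->(1,1) | p2:escaped
Step 3: p0:(2,1)->(1,1) | p1:(1,1)->(1,0)->EXIT | p2:escaped
Step 4: p0:(1,1)->(1,0)->EXIT | p1:escaped | p2:escaped
Exit steps: [4, 3, 1]
First to escape: p2 at step 1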